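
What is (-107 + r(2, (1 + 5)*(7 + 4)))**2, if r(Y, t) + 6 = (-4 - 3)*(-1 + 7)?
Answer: 24025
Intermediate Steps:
r(Y, t) = -48 (r(Y, t) = -6 + (-4 - 3)*(-1 + 7) = -6 - 7*6 = -6 - 42 = -48)
(-107 + r(2, (1 + 5)*(7 + 4)))**2 = (-107 - 48)**2 = (-155)**2 = 24025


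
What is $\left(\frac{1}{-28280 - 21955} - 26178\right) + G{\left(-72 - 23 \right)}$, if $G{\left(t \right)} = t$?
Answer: $- \frac{1319824156}{50235} \approx -26273.0$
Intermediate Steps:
$\left(\frac{1}{-28280 - 21955} - 26178\right) + G{\left(-72 - 23 \right)} = \left(\frac{1}{-28280 - 21955} - 26178\right) - 95 = \left(\frac{1}{-50235} - 26178\right) - 95 = \left(- \frac{1}{50235} - 26178\right) - 95 = - \frac{1315051831}{50235} - 95 = - \frac{1319824156}{50235}$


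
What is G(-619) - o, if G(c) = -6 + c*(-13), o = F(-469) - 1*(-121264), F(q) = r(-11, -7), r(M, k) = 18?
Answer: -113241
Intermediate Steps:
F(q) = 18
o = 121282 (o = 18 - 1*(-121264) = 18 + 121264 = 121282)
G(c) = -6 - 13*c
G(-619) - o = (-6 - 13*(-619)) - 1*121282 = (-6 + 8047) - 121282 = 8041 - 121282 = -113241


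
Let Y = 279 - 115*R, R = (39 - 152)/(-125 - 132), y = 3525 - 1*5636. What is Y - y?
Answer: 601235/257 ≈ 2339.4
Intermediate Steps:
y = -2111 (y = 3525 - 5636 = -2111)
R = 113/257 (R = -113/(-257) = -113*(-1/257) = 113/257 ≈ 0.43969)
Y = 58708/257 (Y = 279 - 115*113/257 = 279 - 12995/257 = 58708/257 ≈ 228.44)
Y - y = 58708/257 - 1*(-2111) = 58708/257 + 2111 = 601235/257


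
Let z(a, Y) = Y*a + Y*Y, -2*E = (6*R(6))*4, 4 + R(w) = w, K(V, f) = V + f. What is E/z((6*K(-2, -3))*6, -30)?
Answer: -2/525 ≈ -0.0038095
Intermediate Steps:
R(w) = -4 + w
E = -24 (E = -6*(-4 + 6)*4/2 = -6*2*4/2 = -6*4 = -½*48 = -24)
z(a, Y) = Y² + Y*a (z(a, Y) = Y*a + Y² = Y² + Y*a)
E/z((6*K(-2, -3))*6, -30) = -24*(-1/(30*(-30 + (6*(-2 - 3))*6))) = -24*(-1/(30*(-30 + (6*(-5))*6))) = -24*(-1/(30*(-30 - 30*6))) = -24*(-1/(30*(-30 - 180))) = -24/((-30*(-210))) = -24/6300 = -24*1/6300 = -2/525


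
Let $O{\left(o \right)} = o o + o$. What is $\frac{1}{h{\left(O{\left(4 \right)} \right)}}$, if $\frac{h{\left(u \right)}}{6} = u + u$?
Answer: $\frac{1}{240} \approx 0.0041667$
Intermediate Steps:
$O{\left(o \right)} = o + o^{2}$ ($O{\left(o \right)} = o^{2} + o = o + o^{2}$)
$h{\left(u \right)} = 12 u$ ($h{\left(u \right)} = 6 \left(u + u\right) = 6 \cdot 2 u = 12 u$)
$\frac{1}{h{\left(O{\left(4 \right)} \right)}} = \frac{1}{12 \cdot 4 \left(1 + 4\right)} = \frac{1}{12 \cdot 4 \cdot 5} = \frac{1}{12 \cdot 20} = \frac{1}{240}$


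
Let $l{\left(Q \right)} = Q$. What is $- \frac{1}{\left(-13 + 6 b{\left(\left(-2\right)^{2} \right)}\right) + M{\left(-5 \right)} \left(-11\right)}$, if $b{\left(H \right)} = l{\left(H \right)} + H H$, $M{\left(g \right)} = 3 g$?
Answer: $- \frac{1}{272} \approx -0.0036765$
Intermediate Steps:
$b{\left(H \right)} = H + H^{2}$ ($b{\left(H \right)} = H + H H = H + H^{2}$)
$- \frac{1}{\left(-13 + 6 b{\left(\left(-2\right)^{2} \right)}\right) + M{\left(-5 \right)} \left(-11\right)} = - \frac{1}{\left(-13 + 6 \left(-2\right)^{2} \left(1 + \left(-2\right)^{2}\right)\right) + 3 \left(-5\right) \left(-11\right)} = - \frac{1}{\left(-13 + 6 \cdot 4 \left(1 + 4\right)\right) - -165} = - \frac{1}{\left(-13 + 6 \cdot 4 \cdot 5\right) + 165} = - \frac{1}{\left(-13 + 6 \cdot 20\right) + 165} = - \frac{1}{\left(-13 + 120\right) + 165} = - \frac{1}{107 + 165} = - \frac{1}{272}$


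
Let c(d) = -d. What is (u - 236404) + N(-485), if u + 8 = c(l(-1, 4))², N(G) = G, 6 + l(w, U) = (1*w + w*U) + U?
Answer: -236848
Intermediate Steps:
l(w, U) = -6 + U + w + U*w (l(w, U) = -6 + ((1*w + w*U) + U) = -6 + ((w + U*w) + U) = -6 + (U + w + U*w) = -6 + U + w + U*w)
u = 41 (u = -8 + (-(-6 + 4 - 1 + 4*(-1)))² = -8 + (-(-6 + 4 - 1 - 4))² = -8 + (-1*(-7))² = -8 + 7² = -8 + 49 = 41)
(u - 236404) + N(-485) = (41 - 236404) - 485 = -236363 - 485 = -236848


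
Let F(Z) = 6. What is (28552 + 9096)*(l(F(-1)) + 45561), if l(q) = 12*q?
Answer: 1717991184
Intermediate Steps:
(28552 + 9096)*(l(F(-1)) + 45561) = (28552 + 9096)*(12*6 + 45561) = 37648*(72 + 45561) = 37648*45633 = 1717991184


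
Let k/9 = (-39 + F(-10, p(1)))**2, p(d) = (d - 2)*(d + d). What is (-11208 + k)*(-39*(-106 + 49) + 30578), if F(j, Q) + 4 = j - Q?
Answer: 400205001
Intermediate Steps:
p(d) = 2*d*(-2 + d) (p(d) = (-2 + d)*(2*d) = 2*d*(-2 + d))
F(j, Q) = -4 + j - Q (F(j, Q) = -4 + (j - Q) = -4 + j - Q)
k = 23409 (k = 9*(-39 + (-4 - 10 - 2*(-2 + 1)))**2 = 9*(-39 + (-4 - 10 - 2*(-1)))**2 = 9*(-39 + (-4 - 10 - 1*(-2)))**2 = 9*(-39 + (-4 - 10 + 2))**2 = 9*(-39 - 12)**2 = 9*(-51)**2 = 9*2601 = 23409)
(-11208 + k)*(-39*(-106 + 49) + 30578) = (-11208 + 23409)*(-39*(-106 + 49) + 30578) = 12201*(-39*(-57) + 30578) = 12201*(2223 + 30578) = 12201*32801 = 400205001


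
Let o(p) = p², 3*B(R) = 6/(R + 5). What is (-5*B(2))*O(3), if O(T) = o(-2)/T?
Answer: -40/21 ≈ -1.9048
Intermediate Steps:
B(R) = 2/(5 + R) (B(R) = (6/(R + 5))/3 = (6/(5 + R))/3 = 2/(5 + R))
O(T) = 4/T (O(T) = (-2)²/T = 4/T)
(-5*B(2))*O(3) = (-10/(5 + 2))*(4/3) = (-10/7)*(4*(⅓)) = -10/7*(4/3) = -5*2/7*(4/3) = -10/7*4/3 = -40/21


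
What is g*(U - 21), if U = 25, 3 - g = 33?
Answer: -120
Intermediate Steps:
g = -30 (g = 3 - 1*33 = 3 - 33 = -30)
g*(U - 21) = -30*(25 - 21) = -30*4 = -120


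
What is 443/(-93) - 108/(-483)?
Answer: -67975/14973 ≈ -4.5398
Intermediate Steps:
443/(-93) - 108/(-483) = 443*(-1/93) - 108*(-1/483) = -443/93 + 36/161 = -67975/14973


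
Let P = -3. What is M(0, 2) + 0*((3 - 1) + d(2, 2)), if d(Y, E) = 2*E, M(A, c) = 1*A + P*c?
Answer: -6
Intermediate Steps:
M(A, c) = A - 3*c (M(A, c) = 1*A - 3*c = A - 3*c)
M(0, 2) + 0*((3 - 1) + d(2, 2)) = (0 - 3*2) + 0*((3 - 1) + 2*2) = (0 - 6) + 0*(2 + 4) = -6 + 0*6 = -6 + 0 = -6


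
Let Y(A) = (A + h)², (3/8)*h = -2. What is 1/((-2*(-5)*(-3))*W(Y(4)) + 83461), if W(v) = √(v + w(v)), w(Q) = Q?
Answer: 83461/6965735321 + 40*√2/6965735321 ≈ 1.1990e-5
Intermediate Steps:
h = -16/3 (h = (8/3)*(-2) = -16/3 ≈ -5.3333)
Y(A) = (-16/3 + A)² (Y(A) = (A - 16/3)² = (-16/3 + A)²)
W(v) = √2*√v (W(v) = √(v + v) = √(2*v) = √2*√v)
1/((-2*(-5)*(-3))*W(Y(4)) + 83461) = 1/((-2*(-5)*(-3))*(√2*√((-16 + 3*4)²/9)) + 83461) = 1/((10*(-3))*(√2*√((-16 + 12)²/9)) + 83461) = 1/(-30*√2*√((⅑)*(-4)²) + 83461) = 1/(-30*√2*√((⅑)*16) + 83461) = 1/(-30*√2*√(16/9) + 83461) = 1/(-30*√2*4/3 + 83461) = 1/(-40*√2 + 83461) = 1/(83461 - 40*√2)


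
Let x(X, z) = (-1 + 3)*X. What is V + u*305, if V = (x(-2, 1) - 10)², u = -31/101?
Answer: 10341/101 ≈ 102.39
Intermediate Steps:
x(X, z) = 2*X
u = -31/101 (u = -31*1/101 = -31/101 ≈ -0.30693)
V = 196 (V = (2*(-2) - 10)² = (-4 - 10)² = (-14)² = 196)
V + u*305 = 196 - 31/101*305 = 196 - 9455/101 = 10341/101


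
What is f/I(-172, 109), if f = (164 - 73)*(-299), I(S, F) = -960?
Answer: 27209/960 ≈ 28.343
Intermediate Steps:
f = -27209 (f = 91*(-299) = -27209)
f/I(-172, 109) = -27209/(-960) = -27209*(-1/960) = 27209/960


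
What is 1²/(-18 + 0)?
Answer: -1/18 ≈ -0.055556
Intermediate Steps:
1²/(-18 + 0) = 1/(-18) = 1*(-1/18) = -1/18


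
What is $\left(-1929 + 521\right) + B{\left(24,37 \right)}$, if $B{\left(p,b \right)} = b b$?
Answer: $-39$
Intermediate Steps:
$B{\left(p,b \right)} = b^{2}$
$\left(-1929 + 521\right) + B{\left(24,37 \right)} = \left(-1929 + 521\right) + 37^{2} = -1408 + 1369 = -39$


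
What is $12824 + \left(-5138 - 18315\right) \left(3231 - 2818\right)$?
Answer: $-9673265$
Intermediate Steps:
$12824 + \left(-5138 - 18315\right) \left(3231 - 2818\right) = 12824 - 9686089 = -9673265$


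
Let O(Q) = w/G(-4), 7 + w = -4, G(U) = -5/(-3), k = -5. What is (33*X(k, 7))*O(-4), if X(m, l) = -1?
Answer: 1089/5 ≈ 217.80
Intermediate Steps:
G(U) = 5/3 (G(U) = -5*(-1/3) = 5/3)
w = -11 (w = -7 - 4 = -11)
O(Q) = -33/5 (O(Q) = -11/5/3 = -11*3/5 = -33/5)
(33*X(k, 7))*O(-4) = (33*(-1))*(-33/5) = -33*(-33/5) = 1089/5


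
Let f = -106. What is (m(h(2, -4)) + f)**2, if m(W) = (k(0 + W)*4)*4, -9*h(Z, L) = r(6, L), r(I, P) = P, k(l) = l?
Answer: 792100/81 ≈ 9779.0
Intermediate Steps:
h(Z, L) = -L/9
m(W) = 16*W (m(W) = ((0 + W)*4)*4 = (W*4)*4 = (4*W)*4 = 16*W)
(m(h(2, -4)) + f)**2 = (16*(-1/9*(-4)) - 106)**2 = (16*(4/9) - 106)**2 = (64/9 - 106)**2 = (-890/9)**2 = 792100/81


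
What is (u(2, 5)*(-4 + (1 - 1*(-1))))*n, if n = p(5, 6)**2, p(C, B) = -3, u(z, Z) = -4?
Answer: 72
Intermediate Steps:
n = 9 (n = (-3)**2 = 9)
(u(2, 5)*(-4 + (1 - 1*(-1))))*n = -4*(-4 + (1 - 1*(-1)))*9 = -4*(-4 + (1 + 1))*9 = -4*(-4 + 2)*9 = -4*(-2)*9 = 8*9 = 72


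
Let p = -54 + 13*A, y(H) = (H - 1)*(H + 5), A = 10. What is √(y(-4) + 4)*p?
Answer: 76*I ≈ 76.0*I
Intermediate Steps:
y(H) = (-1 + H)*(5 + H)
p = 76 (p = -54 + 13*10 = -54 + 130 = 76)
√(y(-4) + 4)*p = √((-5 + (-4)² + 4*(-4)) + 4)*76 = √((-5 + 16 - 16) + 4)*76 = √(-5 + 4)*76 = √(-1)*76 = I*76 = 76*I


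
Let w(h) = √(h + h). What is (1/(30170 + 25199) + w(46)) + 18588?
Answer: 1029198973/55369 + 2*√23 ≈ 18598.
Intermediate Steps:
w(h) = √2*√h (w(h) = √(2*h) = √2*√h)
(1/(30170 + 25199) + w(46)) + 18588 = (1/(30170 + 25199) + √2*√46) + 18588 = (1/55369 + 2*√23) + 18588 = 1029198973/55369 + 2*√23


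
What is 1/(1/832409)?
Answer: 832409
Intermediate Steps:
1/(1/832409) = 832409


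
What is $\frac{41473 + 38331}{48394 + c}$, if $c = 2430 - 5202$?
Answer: $\frac{39902}{22811} \approx 1.7492$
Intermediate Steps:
$c = -2772$ ($c = 2430 - 5202 = -2772$)
$\frac{41473 + 38331}{48394 + c} = \frac{41473 + 38331}{48394 - 2772} = \frac{79804}{45622} = 79804 \cdot \frac{1}{45622} = \frac{39902}{22811}$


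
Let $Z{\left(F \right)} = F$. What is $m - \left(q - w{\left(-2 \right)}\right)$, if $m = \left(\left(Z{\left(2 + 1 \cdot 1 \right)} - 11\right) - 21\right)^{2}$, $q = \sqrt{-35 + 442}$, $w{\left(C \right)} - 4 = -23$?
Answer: $822 - \sqrt{407} \approx 801.83$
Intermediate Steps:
$w{\left(C \right)} = -19$ ($w{\left(C \right)} = 4 - 23 = -19$)
$q = \sqrt{407} \approx 20.174$
$m = 841$ ($m = \left(\left(\left(2 + 1 \cdot 1\right) - 11\right) - 21\right)^{2} = \left(\left(\left(2 + 1\right) - 11\right) - 21\right)^{2} = \left(\left(3 - 11\right) - 21\right)^{2} = \left(-8 - 21\right)^{2} = \left(-29\right)^{2} = 841$)
$m - \left(q - w{\left(-2 \right)}\right) = 841 - \left(19 + \sqrt{407}\right) = 822 - \sqrt{407}$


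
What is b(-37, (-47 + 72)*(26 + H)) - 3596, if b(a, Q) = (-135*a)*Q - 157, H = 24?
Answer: 6239997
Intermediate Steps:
b(a, Q) = -157 - 135*Q*a (b(a, Q) = -135*Q*a - 157 = -157 - 135*Q*a)
b(-37, (-47 + 72)*(26 + H)) - 3596 = (-157 - 135*(-47 + 72)*(26 + 24)*(-37)) - 3596 = (-157 - 135*25*50*(-37)) - 3596 = (-157 - 135*1250*(-37)) - 3596 = (-157 + 6243750) - 3596 = 6243593 - 3596 = 6239997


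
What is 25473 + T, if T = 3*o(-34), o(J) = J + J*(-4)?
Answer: 25779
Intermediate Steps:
o(J) = -3*J (o(J) = J - 4*J = -3*J)
T = 306 (T = 3*(-3*(-34)) = 3*102 = 306)
25473 + T = 25473 + 306 = 25779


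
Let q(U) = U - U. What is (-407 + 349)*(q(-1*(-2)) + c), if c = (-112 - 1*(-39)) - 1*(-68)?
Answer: 290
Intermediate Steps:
q(U) = 0
c = -5 (c = (-112 + 39) + 68 = -73 + 68 = -5)
(-407 + 349)*(q(-1*(-2)) + c) = (-407 + 349)*(0 - 5) = -58*(-5) = 290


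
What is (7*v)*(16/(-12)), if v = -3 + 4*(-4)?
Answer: 532/3 ≈ 177.33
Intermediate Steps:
v = -19 (v = -3 - 16 = -19)
(7*v)*(16/(-12)) = (7*(-19))*(16/(-12)) = -2128*(-1)/12 = -133*(-4/3) = 532/3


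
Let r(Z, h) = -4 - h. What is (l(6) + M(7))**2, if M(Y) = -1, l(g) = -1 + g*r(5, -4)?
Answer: 4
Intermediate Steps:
l(g) = -1 (l(g) = -1 + g*(-4 - 1*(-4)) = -1 + g*(-4 + 4) = -1 + g*0 = -1 + 0 = -1)
(l(6) + M(7))**2 = (-1 - 1)**2 = (-2)**2 = 4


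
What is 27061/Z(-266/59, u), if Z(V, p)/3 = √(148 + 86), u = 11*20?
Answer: 27061*√26/234 ≈ 589.68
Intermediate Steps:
u = 220
Z(V, p) = 9*√26 (Z(V, p) = 3*√(148 + 86) = 3*√234 = 3*(3*√26) = 9*√26)
27061/Z(-266/59, u) = 27061/((9*√26)) = 27061*(√26/234) = 27061*√26/234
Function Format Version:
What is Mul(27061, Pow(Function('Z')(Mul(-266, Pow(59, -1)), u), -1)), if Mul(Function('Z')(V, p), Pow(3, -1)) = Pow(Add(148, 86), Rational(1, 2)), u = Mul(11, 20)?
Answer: Mul(Rational(27061, 234), Pow(26, Rational(1, 2))) ≈ 589.68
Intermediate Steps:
u = 220
Function('Z')(V, p) = Mul(9, Pow(26, Rational(1, 2))) (Function('Z')(V, p) = Mul(3, Pow(Add(148, 86), Rational(1, 2))) = Mul(3, Pow(234, Rational(1, 2))) = Mul(3, Mul(3, Pow(26, Rational(1, 2)))) = Mul(9, Pow(26, Rational(1, 2))))
Mul(27061, Pow(Function('Z')(Mul(-266, Pow(59, -1)), u), -1)) = Mul(27061, Pow(Mul(9, Pow(26, Rational(1, 2))), -1)) = Mul(27061, Mul(Rational(1, 234), Pow(26, Rational(1, 2)))) = Mul(Rational(27061, 234), Pow(26, Rational(1, 2)))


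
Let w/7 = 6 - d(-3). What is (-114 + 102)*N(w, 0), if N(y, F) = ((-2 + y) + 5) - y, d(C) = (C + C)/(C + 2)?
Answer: -36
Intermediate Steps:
d(C) = 2*C/(2 + C) (d(C) = (2*C)/(2 + C) = 2*C/(2 + C))
w = 0 (w = 7*(6 - 2*(-3)/(2 - 3)) = 7*(6 - 2*(-3)/(-1)) = 7*(6 - 2*(-3)*(-1)) = 7*(6 - 1*6) = 7*(6 - 6) = 7*0 = 0)
N(y, F) = 3 (N(y, F) = (3 + y) - y = 3)
(-114 + 102)*N(w, 0) = (-114 + 102)*3 = -12*3 = -36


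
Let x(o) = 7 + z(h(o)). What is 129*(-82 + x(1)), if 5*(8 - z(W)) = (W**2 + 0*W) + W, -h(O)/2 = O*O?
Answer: -43473/5 ≈ -8694.6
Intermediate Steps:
h(O) = -2*O**2 (h(O) = -2*O*O = -2*O**2)
z(W) = 8 - W/5 - W**2/5 (z(W) = 8 - ((W**2 + 0*W) + W)/5 = 8 - ((W**2 + 0) + W)/5 = 8 - (W**2 + W)/5 = 8 - (W + W**2)/5 = 8 + (-W/5 - W**2/5) = 8 - W/5 - W**2/5)
x(o) = 15 - 4*o**4/5 + 2*o**2/5 (x(o) = 7 + (8 - (-2)*o**2/5 - 4*o**4/5) = 7 + (8 + 2*o**2/5 - 4*o**4/5) = 7 + (8 - 4*o**4/5 + 2*o**2/5) = 15 - 4*o**4/5 + 2*o**2/5)
129*(-82 + x(1)) = 129*(-82 + (15 - 4/5*1**4 + (2/5)*1**2)) = 129*(-82 + (15 - 4/5*1 + (2/5)*1)) = 129*(-82 + (15 - 4/5 + 2/5)) = 129*(-82 + 73/5) = 129*(-337/5) = -43473/5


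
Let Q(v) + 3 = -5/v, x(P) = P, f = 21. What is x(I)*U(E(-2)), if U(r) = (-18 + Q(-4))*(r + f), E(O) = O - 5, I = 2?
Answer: -553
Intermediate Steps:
E(O) = -5 + O
Q(v) = -3 - 5/v
U(r) = -1659/4 - 79*r/4 (U(r) = (-18 + (-3 - 5/(-4)))*(r + 21) = (-18 + (-3 - 5*(-¼)))*(21 + r) = (-18 + (-3 + 5/4))*(21 + r) = (-18 - 7/4)*(21 + r) = -79*(21 + r)/4 = -1659/4 - 79*r/4)
x(I)*U(E(-2)) = 2*(-1659/4 - 79*(-5 - 2)/4) = 2*(-1659/4 - 79/4*(-7)) = 2*(-1659/4 + 553/4) = 2*(-553/2) = -553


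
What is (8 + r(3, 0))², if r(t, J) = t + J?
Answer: 121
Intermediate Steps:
r(t, J) = J + t
(8 + r(3, 0))² = (8 + (0 + 3))² = (8 + 3)² = 11² = 121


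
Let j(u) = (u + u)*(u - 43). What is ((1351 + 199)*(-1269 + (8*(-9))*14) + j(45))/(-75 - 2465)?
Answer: 352917/254 ≈ 1389.4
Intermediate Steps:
j(u) = 2*u*(-43 + u) (j(u) = (2*u)*(-43 + u) = 2*u*(-43 + u))
((1351 + 199)*(-1269 + (8*(-9))*14) + j(45))/(-75 - 2465) = ((1351 + 199)*(-1269 + (8*(-9))*14) + 2*45*(-43 + 45))/(-75 - 2465) = (1550*(-1269 - 72*14) + 2*45*2)/(-2540) = (1550*(-1269 - 1008) + 180)*(-1/2540) = (1550*(-2277) + 180)*(-1/2540) = (-3529350 + 180)*(-1/2540) = -3529170*(-1/2540) = 352917/254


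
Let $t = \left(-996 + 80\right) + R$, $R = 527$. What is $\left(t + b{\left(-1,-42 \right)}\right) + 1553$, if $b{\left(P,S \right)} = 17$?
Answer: $1181$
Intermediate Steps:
$t = -389$ ($t = \left(-996 + 80\right) + 527 = -916 + 527 = -389$)
$\left(t + b{\left(-1,-42 \right)}\right) + 1553 = \left(-389 + 17\right) + 1553 = -372 + 1553 = 1181$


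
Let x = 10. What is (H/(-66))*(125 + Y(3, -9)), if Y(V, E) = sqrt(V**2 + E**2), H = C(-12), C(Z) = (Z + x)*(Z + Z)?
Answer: -1000/11 - 24*sqrt(10)/11 ≈ -97.809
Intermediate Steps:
C(Z) = 2*Z*(10 + Z) (C(Z) = (Z + 10)*(Z + Z) = (10 + Z)*(2*Z) = 2*Z*(10 + Z))
H = 48 (H = 2*(-12)*(10 - 12) = 2*(-12)*(-2) = 48)
Y(V, E) = sqrt(E**2 + V**2)
(H/(-66))*(125 + Y(3, -9)) = (48/(-66))*(125 + sqrt((-9)**2 + 3**2)) = (48*(-1/66))*(125 + sqrt(81 + 9)) = -8*(125 + sqrt(90))/11 = -8*(125 + 3*sqrt(10))/11 = -1000/11 - 24*sqrt(10)/11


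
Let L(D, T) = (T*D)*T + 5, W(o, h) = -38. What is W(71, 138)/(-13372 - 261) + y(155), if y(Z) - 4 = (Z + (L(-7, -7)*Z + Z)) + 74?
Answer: -708943228/13633 ≈ -52002.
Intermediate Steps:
L(D, T) = 5 + D*T² (L(D, T) = (D*T)*T + 5 = D*T² + 5 = 5 + D*T²)
y(Z) = 78 - 336*Z (y(Z) = 4 + ((Z + ((5 - 7*(-7)²)*Z + Z)) + 74) = 4 + ((Z + ((5 - 7*49)*Z + Z)) + 74) = 4 + ((Z + ((5 - 343)*Z + Z)) + 74) = 4 + ((Z + (-338*Z + Z)) + 74) = 4 + ((Z - 337*Z) + 74) = 4 + (-336*Z + 74) = 4 + (74 - 336*Z) = 78 - 336*Z)
W(71, 138)/(-13372 - 261) + y(155) = -38/(-13372 - 261) + (78 - 336*155) = -38/(-13633) + (78 - 52080) = -38*(-1/13633) - 52002 = 38/13633 - 52002 = -708943228/13633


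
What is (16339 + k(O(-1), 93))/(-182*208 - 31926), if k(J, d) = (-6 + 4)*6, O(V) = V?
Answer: -16327/69782 ≈ -0.23397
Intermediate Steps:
k(J, d) = -12 (k(J, d) = -2*6 = -12)
(16339 + k(O(-1), 93))/(-182*208 - 31926) = (16339 - 12)/(-182*208 - 31926) = 16327/(-37856 - 31926) = 16327/(-69782) = 16327*(-1/69782) = -16327/69782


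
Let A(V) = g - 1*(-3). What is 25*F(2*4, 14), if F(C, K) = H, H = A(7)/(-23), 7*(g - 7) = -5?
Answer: -1625/161 ≈ -10.093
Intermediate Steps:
g = 44/7 (g = 7 + (⅐)*(-5) = 7 - 5/7 = 44/7 ≈ 6.2857)
A(V) = 65/7 (A(V) = 44/7 - 1*(-3) = 44/7 + 3 = 65/7)
H = -65/161 (H = (65/7)/(-23) = (65/7)*(-1/23) = -65/161 ≈ -0.40373)
F(C, K) = -65/161
25*F(2*4, 14) = 25*(-65/161) = -1625/161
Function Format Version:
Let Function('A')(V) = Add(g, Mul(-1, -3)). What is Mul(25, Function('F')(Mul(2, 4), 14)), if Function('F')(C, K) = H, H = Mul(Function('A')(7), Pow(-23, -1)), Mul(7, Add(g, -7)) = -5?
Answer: Rational(-1625, 161) ≈ -10.093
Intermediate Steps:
g = Rational(44, 7) (g = Add(7, Mul(Rational(1, 7), -5)) = Add(7, Rational(-5, 7)) = Rational(44, 7) ≈ 6.2857)
Function('A')(V) = Rational(65, 7) (Function('A')(V) = Add(Rational(44, 7), Mul(-1, -3)) = Add(Rational(44, 7), 3) = Rational(65, 7))
H = Rational(-65, 161) (H = Mul(Rational(65, 7), Pow(-23, -1)) = Mul(Rational(65, 7), Rational(-1, 23)) = Rational(-65, 161) ≈ -0.40373)
Function('F')(C, K) = Rational(-65, 161)
Mul(25, Function('F')(Mul(2, 4), 14)) = Mul(25, Rational(-65, 161)) = Rational(-1625, 161)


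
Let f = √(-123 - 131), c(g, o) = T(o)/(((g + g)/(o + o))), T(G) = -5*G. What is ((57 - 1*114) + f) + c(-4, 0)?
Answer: -57 + I*√254 ≈ -57.0 + 15.937*I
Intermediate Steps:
c(g, o) = -5*o²/g (c(g, o) = (-5*o)/(((g + g)/(o + o))) = (-5*o)/(((2*g)/((2*o)))) = (-5*o)/(((2*g)*(1/(2*o)))) = (-5*o)/((g/o)) = (-5*o)*(o/g) = -5*o²/g)
f = I*√254 (f = √(-254) = I*√254 ≈ 15.937*I)
((57 - 1*114) + f) + c(-4, 0) = ((57 - 1*114) + I*√254) - 5*0²/(-4) = ((57 - 114) + I*√254) - 5*(-¼)*0 = (-57 + I*√254) + 0 = -57 + I*√254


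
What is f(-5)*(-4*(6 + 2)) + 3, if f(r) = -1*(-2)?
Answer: -61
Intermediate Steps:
f(r) = 2
f(-5)*(-4*(6 + 2)) + 3 = 2*(-4*(6 + 2)) + 3 = 2*(-4*8) + 3 = 2*(-32) + 3 = -64 + 3 = -61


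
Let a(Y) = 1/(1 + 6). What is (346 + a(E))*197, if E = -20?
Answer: 477331/7 ≈ 68190.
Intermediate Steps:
a(Y) = 1/7
(346 + a(E))*197 = (346 + 1/7)*197 = (2423/7)*197 = 477331/7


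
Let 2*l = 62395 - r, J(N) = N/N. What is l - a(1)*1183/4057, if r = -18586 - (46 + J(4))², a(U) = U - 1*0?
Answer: 168749732/4057 ≈ 41595.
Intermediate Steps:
a(U) = U (a(U) = U + 0 = U)
J(N) = 1
r = -20795 (r = -18586 - (46 + 1)² = -18586 - 1*47² = -18586 - 1*2209 = -18586 - 2209 = -20795)
l = 41595 (l = (62395 - 1*(-20795))/2 = (62395 + 20795)/2 = (½)*83190 = 41595)
l - a(1)*1183/4057 = 41595 - 1183/4057 = 168749732/4057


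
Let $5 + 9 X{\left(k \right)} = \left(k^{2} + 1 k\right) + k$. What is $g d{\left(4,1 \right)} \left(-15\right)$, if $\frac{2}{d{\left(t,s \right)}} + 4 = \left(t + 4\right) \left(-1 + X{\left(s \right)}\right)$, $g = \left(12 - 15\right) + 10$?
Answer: $\frac{945}{62} \approx 15.242$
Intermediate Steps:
$X{\left(k \right)} = - \frac{5}{9} + \frac{k^{2}}{9} + \frac{2 k}{9}$ ($X{\left(k \right)} = - \frac{5}{9} + \frac{\left(k^{2} + 1 k\right) + k}{9} = - \frac{5}{9} + \frac{\left(k^{2} + k\right) + k}{9} = - \frac{5}{9} + \frac{\left(k + k^{2}\right) + k}{9} = - \frac{5}{9} + \frac{k^{2} + 2 k}{9} = - \frac{5}{9} + \left(\frac{k^{2}}{9} + \frac{2 k}{9}\right) = - \frac{5}{9} + \frac{k^{2}}{9} + \frac{2 k}{9}$)
$g = 7$ ($g = -3 + 10 = 7$)
$d{\left(t,s \right)} = \frac{2}{-4 + \left(4 + t\right) \left(- \frac{14}{9} + \frac{s^{2}}{9} + \frac{2 s}{9}\right)}$ ($d{\left(t,s \right)} = \frac{2}{-4 + \left(t + 4\right) \left(-1 + \left(- \frac{5}{9} + \frac{s^{2}}{9} + \frac{2 s}{9}\right)\right)} = \frac{2}{-4 + \left(4 + t\right) \left(- \frac{14}{9} + \frac{s^{2}}{9} + \frac{2 s}{9}\right)}$)
$g d{\left(4,1 \right)} \left(-15\right) = 7 \frac{18}{-92 - 36 + 4 \cdot 1^{2} + 8 \cdot 1 + 4 \left(-5 + 1^{2} + 2 \cdot 1\right)} \left(-15\right) = 7 \frac{18}{-92 - 36 + 4 \cdot 1 + 8 + 4 \left(-5 + 1 + 2\right)} \left(-15\right) = 7 \frac{18}{-92 - 36 + 4 + 8 + 4 \left(-2\right)} \left(-15\right) = 7 \frac{18}{-92 - 36 + 4 + 8 - 8} \left(-15\right) = 7 \frac{18}{-124} \left(-15\right) = 7 \cdot 18 \left(- \frac{1}{124}\right) \left(-15\right) = 7 \left(- \frac{9}{62}\right) \left(-15\right) = \left(- \frac{63}{62}\right) \left(-15\right) = \frac{945}{62}$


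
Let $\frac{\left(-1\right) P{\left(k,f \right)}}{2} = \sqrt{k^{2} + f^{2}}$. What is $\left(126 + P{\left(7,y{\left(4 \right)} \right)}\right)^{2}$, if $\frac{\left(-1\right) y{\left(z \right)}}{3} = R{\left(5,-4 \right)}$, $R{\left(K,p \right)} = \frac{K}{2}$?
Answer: $\left(126 - \sqrt{421}\right)^{2} \approx 11126.0$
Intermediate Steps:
$R{\left(K,p \right)} = \frac{K}{2}$ ($R{\left(K,p \right)} = K \frac{1}{2} = \frac{K}{2}$)
$y{\left(z \right)} = - \frac{15}{2}$ ($y{\left(z \right)} = - 3 \cdot \frac{1}{2} \cdot 5 = \left(-3\right) \frac{5}{2} = - \frac{15}{2}$)
$P{\left(k,f \right)} = - 2 \sqrt{f^{2} + k^{2}}$ ($P{\left(k,f \right)} = - 2 \sqrt{k^{2} + f^{2}} = - 2 \sqrt{f^{2} + k^{2}}$)
$\left(126 + P{\left(7,y{\left(4 \right)} \right)}\right)^{2} = \left(126 - 2 \sqrt{\left(- \frac{15}{2}\right)^{2} + 7^{2}}\right)^{2} = \left(126 - 2 \sqrt{\frac{225}{4} + 49}\right)^{2} = \left(126 - 2 \sqrt{\frac{421}{4}}\right)^{2} = \left(126 - 2 \frac{\sqrt{421}}{2}\right)^{2} = \left(126 - \sqrt{421}\right)^{2}$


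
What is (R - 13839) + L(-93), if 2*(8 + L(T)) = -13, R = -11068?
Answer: -49843/2 ≈ -24922.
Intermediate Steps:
L(T) = -29/2 (L(T) = -8 + (½)*(-13) = -8 - 13/2 = -29/2)
(R - 13839) + L(-93) = (-11068 - 13839) - 29/2 = -24907 - 29/2 = -49843/2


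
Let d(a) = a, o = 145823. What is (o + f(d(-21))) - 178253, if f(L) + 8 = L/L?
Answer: -32437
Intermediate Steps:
f(L) = -7 (f(L) = -8 + L/L = -8 + 1 = -7)
(o + f(d(-21))) - 178253 = (145823 - 7) - 178253 = 145816 - 178253 = -32437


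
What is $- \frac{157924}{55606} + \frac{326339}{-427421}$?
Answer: $- \frac{42823220219}{11883586063} \approx -3.6036$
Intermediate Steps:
$- \frac{157924}{55606} + \frac{326339}{-427421} = \left(-157924\right) \frac{1}{55606} + 326339 \left(- \frac{1}{427421}\right) = - \frac{78962}{27803} - \frac{326339}{427421} = - \frac{42823220219}{11883586063}$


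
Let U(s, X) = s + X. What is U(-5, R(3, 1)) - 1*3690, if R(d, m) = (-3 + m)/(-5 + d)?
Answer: -3694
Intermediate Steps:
R(d, m) = (-3 + m)/(-5 + d)
U(s, X) = X + s
U(-5, R(3, 1)) - 1*3690 = ((-3 + 1)/(-5 + 3) - 5) - 1*3690 = (-2/(-2) - 5) - 3690 = (-½*(-2) - 5) - 3690 = (1 - 5) - 3690 = -4 - 3690 = -3694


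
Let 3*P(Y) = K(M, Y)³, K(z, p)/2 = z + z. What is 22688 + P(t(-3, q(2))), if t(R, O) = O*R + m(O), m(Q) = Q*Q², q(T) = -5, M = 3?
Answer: 23264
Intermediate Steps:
K(z, p) = 4*z (K(z, p) = 2*(z + z) = 2*(2*z) = 4*z)
m(Q) = Q³
t(R, O) = O³ + O*R (t(R, O) = O*R + O³ = O³ + O*R)
P(Y) = 576 (P(Y) = (4*3)³/3 = (⅓)*12³ = (⅓)*1728 = 576)
22688 + P(t(-3, q(2))) = 22688 + 576 = 23264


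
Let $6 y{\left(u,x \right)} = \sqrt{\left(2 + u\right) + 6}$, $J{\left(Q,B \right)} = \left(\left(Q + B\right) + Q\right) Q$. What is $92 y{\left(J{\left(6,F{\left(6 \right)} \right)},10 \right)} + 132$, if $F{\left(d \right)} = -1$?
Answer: $132 + \frac{46 \sqrt{74}}{3} \approx 263.9$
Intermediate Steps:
$J{\left(Q,B \right)} = Q \left(B + 2 Q\right)$ ($J{\left(Q,B \right)} = \left(\left(B + Q\right) + Q\right) Q = \left(B + 2 Q\right) Q = Q \left(B + 2 Q\right)$)
$y{\left(u,x \right)} = \frac{\sqrt{8 + u}}{6}$ ($y{\left(u,x \right)} = \frac{\sqrt{\left(2 + u\right) + 6}}{6} = \frac{\sqrt{8 + u}}{6}$)
$92 y{\left(J{\left(6,F{\left(6 \right)} \right)},10 \right)} + 132 = 92 \frac{\sqrt{8 + 6 \left(-1 + 2 \cdot 6\right)}}{6} + 132 = 92 \frac{\sqrt{8 + 6 \left(-1 + 12\right)}}{6} + 132 = 92 \frac{\sqrt{8 + 6 \cdot 11}}{6} + 132 = 92 \frac{\sqrt{8 + 66}}{6} + 132 = 92 \frac{\sqrt{74}}{6} + 132 = \frac{46 \sqrt{74}}{3} + 132 = 132 + \frac{46 \sqrt{74}}{3}$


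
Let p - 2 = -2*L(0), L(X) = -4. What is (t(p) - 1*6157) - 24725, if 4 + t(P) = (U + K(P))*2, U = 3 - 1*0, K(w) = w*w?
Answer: -30680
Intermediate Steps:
K(w) = w**2
U = 3 (U = 3 + 0 = 3)
p = 10 (p = 2 - 2*(-4) = 2 + 8 = 10)
t(P) = 2 + 2*P**2 (t(P) = -4 + (3 + P**2)*2 = -4 + (6 + 2*P**2) = 2 + 2*P**2)
(t(p) - 1*6157) - 24725 = ((2 + 2*10**2) - 1*6157) - 24725 = ((2 + 2*100) - 6157) - 24725 = ((2 + 200) - 6157) - 24725 = (202 - 6157) - 24725 = -5955 - 24725 = -30680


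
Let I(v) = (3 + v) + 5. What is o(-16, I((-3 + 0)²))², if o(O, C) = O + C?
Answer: 1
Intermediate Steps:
I(v) = 8 + v
o(O, C) = C + O
o(-16, I((-3 + 0)²))² = ((8 + (-3 + 0)²) - 16)² = ((8 + (-3)²) - 16)² = ((8 + 9) - 16)² = (17 - 16)² = 1² = 1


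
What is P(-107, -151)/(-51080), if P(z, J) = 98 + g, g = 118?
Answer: -27/6385 ≈ -0.0042287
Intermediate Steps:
P(z, J) = 216 (P(z, J) = 98 + 118 = 216)
P(-107, -151)/(-51080) = 216/(-51080) = 216*(-1/51080) = -27/6385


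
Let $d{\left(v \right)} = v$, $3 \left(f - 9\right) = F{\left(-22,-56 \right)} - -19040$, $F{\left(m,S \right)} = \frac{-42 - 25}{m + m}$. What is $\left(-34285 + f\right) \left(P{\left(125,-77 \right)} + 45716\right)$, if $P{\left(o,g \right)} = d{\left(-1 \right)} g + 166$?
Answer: $- \frac{169432679195}{132} \approx -1.2836 \cdot 10^{9}$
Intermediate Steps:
$F{\left(m,S \right)} = - \frac{67}{2 m}$
$f = \frac{839015}{132}$ ($f = 9 + \frac{- \frac{67}{2 \left(-22\right)} - -19040}{3} = 9 + \frac{\left(- \frac{67}{2}\right) \left(- \frac{1}{22}\right) + 19040}{3} = 9 + \frac{\frac{67}{44} + 19040}{3} = 9 + \frac{1}{3} \cdot \frac{837827}{44} = 9 + \frac{837827}{132} = \frac{839015}{132} \approx 6356.2$)
$P{\left(o,g \right)} = 166 - g$ ($P{\left(o,g \right)} = - g + 166 = 166 - g$)
$\left(-34285 + f\right) \left(P{\left(125,-77 \right)} + 45716\right) = \left(-34285 + \frac{839015}{132}\right) \left(\left(166 - -77\right) + 45716\right) = - \frac{3686605 \left(\left(166 + 77\right) + 45716\right)}{132} = - \frac{3686605 \left(243 + 45716\right)}{132} = \left(- \frac{3686605}{132}\right) 45959 = - \frac{169432679195}{132}$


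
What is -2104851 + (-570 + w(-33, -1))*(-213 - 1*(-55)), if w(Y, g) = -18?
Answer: -2011947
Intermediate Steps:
-2104851 + (-570 + w(-33, -1))*(-213 - 1*(-55)) = -2104851 + (-570 - 18)*(-213 - 1*(-55)) = -2104851 - 588*(-213 + 55) = -2104851 - 588*(-158) = -2104851 + 92904 = -2011947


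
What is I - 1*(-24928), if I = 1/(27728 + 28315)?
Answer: 1397039905/56043 ≈ 24928.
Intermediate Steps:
I = 1/56043 ≈ 1.7843e-5
I - 1*(-24928) = 1/56043 - 1*(-24928) = 1/56043 + 24928 = 1397039905/56043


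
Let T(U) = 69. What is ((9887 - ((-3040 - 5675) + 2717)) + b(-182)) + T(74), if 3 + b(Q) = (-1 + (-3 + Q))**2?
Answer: 50547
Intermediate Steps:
b(Q) = -3 + (-4 + Q)**2 (b(Q) = -3 + (-1 + (-3 + Q))**2 = -3 + (-4 + Q)**2)
((9887 - ((-3040 - 5675) + 2717)) + b(-182)) + T(74) = ((9887 - ((-3040 - 5675) + 2717)) + (-3 + (-4 - 182)**2)) + 69 = ((9887 - (-8715 + 2717)) + (-3 + (-186)**2)) + 69 = ((9887 - 1*(-5998)) + (-3 + 34596)) + 69 = ((9887 + 5998) + 34593) + 69 = (15885 + 34593) + 69 = 50478 + 69 = 50547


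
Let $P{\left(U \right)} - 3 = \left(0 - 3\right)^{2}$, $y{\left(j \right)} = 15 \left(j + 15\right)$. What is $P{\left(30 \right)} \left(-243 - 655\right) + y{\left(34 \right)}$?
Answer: $-10041$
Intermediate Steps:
$y{\left(j \right)} = 225 + 15 j$ ($y{\left(j \right)} = 15 \left(15 + j\right) = 225 + 15 j$)
$P{\left(U \right)} = 12$ ($P{\left(U \right)} = 3 + \left(0 - 3\right)^{2} = 3 + \left(-3\right)^{2} = 3 + 9 = 12$)
$P{\left(30 \right)} \left(-243 - 655\right) + y{\left(34 \right)} = 12 \left(-243 - 655\right) + \left(225 + 15 \cdot 34\right) = 12 \left(-243 - 655\right) + \left(225 + 510\right) = 12 \left(-898\right) + 735 = -10776 + 735 = -10041$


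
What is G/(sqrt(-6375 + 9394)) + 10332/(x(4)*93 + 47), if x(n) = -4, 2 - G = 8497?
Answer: -10332/325 - 8495*sqrt(3019)/3019 ≈ -186.40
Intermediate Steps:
G = -8495 (G = 2 - 1*8497 = 2 - 8497 = -8495)
G/(sqrt(-6375 + 9394)) + 10332/(x(4)*93 + 47) = -8495/sqrt(-6375 + 9394) + 10332/(-4*93 + 47) = -8495*sqrt(3019)/3019 + 10332/(-372 + 47) = -8495*sqrt(3019)/3019 + 10332/(-325) = -8495*sqrt(3019)/3019 + 10332*(-1/325) = -8495*sqrt(3019)/3019 - 10332/325 = -10332/325 - 8495*sqrt(3019)/3019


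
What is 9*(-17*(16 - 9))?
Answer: -1071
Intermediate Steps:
9*(-17*(16 - 9)) = 9*(-17*7) = 9*(-119) = -1071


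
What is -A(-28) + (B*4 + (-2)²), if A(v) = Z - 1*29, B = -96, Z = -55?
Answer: -296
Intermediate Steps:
A(v) = -84 (A(v) = -55 - 1*29 = -55 - 29 = -84)
-A(-28) + (B*4 + (-2)²) = -1*(-84) + (-96*4 + (-2)²) = 84 + (-384 + 4) = 84 - 380 = -296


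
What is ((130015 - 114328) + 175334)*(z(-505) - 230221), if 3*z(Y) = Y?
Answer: -132027602528/3 ≈ -4.4009e+10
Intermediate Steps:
z(Y) = Y/3
((130015 - 114328) + 175334)*(z(-505) - 230221) = ((130015 - 114328) + 175334)*((1/3)*(-505) - 230221) = (15687 + 175334)*(-505/3 - 230221) = 191021*(-691168/3) = -132027602528/3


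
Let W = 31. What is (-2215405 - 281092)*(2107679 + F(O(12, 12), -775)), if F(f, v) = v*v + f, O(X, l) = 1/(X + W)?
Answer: -290734733373281/43 ≈ -6.7613e+12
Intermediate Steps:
O(X, l) = 1/(31 + X) (O(X, l) = 1/(X + 31) = 1/(31 + X))
F(f, v) = f + v² (F(f, v) = v² + f = f + v²)
(-2215405 - 281092)*(2107679 + F(O(12, 12), -775)) = (-2215405 - 281092)*(2107679 + (1/(31 + 12) + (-775)²)) = -2496497*(2107679 + (1/43 + 600625)) = -2496497*(2107679 + 25826876/43) = -2496497*116457073/43 = -290734733373281/43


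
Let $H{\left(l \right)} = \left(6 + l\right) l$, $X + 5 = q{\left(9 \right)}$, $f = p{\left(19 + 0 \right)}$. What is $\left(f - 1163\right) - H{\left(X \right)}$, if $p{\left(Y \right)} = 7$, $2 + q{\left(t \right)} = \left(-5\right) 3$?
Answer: $-1508$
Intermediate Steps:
$q{\left(t \right)} = -17$ ($q{\left(t \right)} = -2 - 15 = -17$)
$f = 7$
$X = -22$ ($X = -5 - 17 = -22$)
$H{\left(l \right)} = l \left(6 + l\right)$
$\left(f - 1163\right) - H{\left(X \right)} = \left(7 - 1163\right) - - 22 \left(6 - 22\right) = \left(7 - 1163\right) - \left(-22\right) \left(-16\right) = -1156 - 352 = -1508$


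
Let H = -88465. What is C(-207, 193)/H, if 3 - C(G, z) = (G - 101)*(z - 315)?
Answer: 37573/88465 ≈ 0.42472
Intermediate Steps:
C(G, z) = 3 - (-315 + z)*(-101 + G) (C(G, z) = 3 - (G - 101)*(z - 315) = 3 - (-101 + G)*(-315 + z) = 3 - (-315 + z)*(-101 + G))
C(-207, 193)/H = (-31812 + 101*193 + 315*(-207) - 1*(-207)*193)/(-88465) = (-31812 + 19493 - 65205 + 39951)*(-1/88465) = -37573*(-1/88465) = 37573/88465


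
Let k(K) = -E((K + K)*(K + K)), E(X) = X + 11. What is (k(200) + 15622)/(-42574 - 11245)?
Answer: 144389/53819 ≈ 2.6829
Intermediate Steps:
E(X) = 11 + X
k(K) = -11 - 4*K**2 (k(K) = -(11 + (K + K)*(K + K)) = -(11 + (2*K)*(2*K)) = -(11 + 4*K**2) = -11 - 4*K**2)
(k(200) + 15622)/(-42574 - 11245) = ((-11 - 4*200**2) + 15622)/(-42574 - 11245) = ((-11 - 4*40000) + 15622)/(-53819) = ((-11 - 160000) + 15622)*(-1/53819) = (-160011 + 15622)*(-1/53819) = -144389*(-1/53819) = 144389/53819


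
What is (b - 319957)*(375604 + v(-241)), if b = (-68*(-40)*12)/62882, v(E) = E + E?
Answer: -3773634183584474/31441 ≈ -1.2002e+11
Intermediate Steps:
v(E) = 2*E
b = 16320/31441 (b = (2720*12)*(1/62882) = 32640*(1/62882) = 16320/31441 ≈ 0.51907)
(b - 319957)*(375604 + v(-241)) = (16320/31441 - 319957)*(375604 + 2*(-241)) = -10059751717*(375604 - 482)/31441 = -10059751717/31441*375122 = -3773634183584474/31441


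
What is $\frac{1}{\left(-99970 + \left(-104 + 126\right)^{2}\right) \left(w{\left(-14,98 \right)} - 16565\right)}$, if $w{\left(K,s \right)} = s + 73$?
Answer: $\frac{1}{1630973484} \approx 6.1313 \cdot 10^{-10}$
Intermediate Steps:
$w{\left(K,s \right)} = 73 + s$
$\frac{1}{\left(-99970 + \left(-104 + 126\right)^{2}\right) \left(w{\left(-14,98 \right)} - 16565\right)} = \frac{1}{\left(-99970 + \left(-104 + 126\right)^{2}\right) \left(\left(73 + 98\right) - 16565\right)} = \frac{1}{\left(-99970 + 22^{2}\right) \left(171 - 16565\right)} = \frac{1}{\left(-99970 + 484\right) \left(-16394\right)} = \frac{1}{-99486} \left(- \frac{1}{16394}\right) = \left(- \frac{1}{99486}\right) \left(- \frac{1}{16394}\right) = \frac{1}{1630973484}$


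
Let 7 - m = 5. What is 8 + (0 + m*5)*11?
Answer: 118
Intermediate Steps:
m = 2 (m = 7 - 1*5 = 7 - 5 = 2)
8 + (0 + m*5)*11 = 8 + (0 + 2*5)*11 = 8 + (0 + 10)*11 = 8 + 10*11 = 8 + 110 = 118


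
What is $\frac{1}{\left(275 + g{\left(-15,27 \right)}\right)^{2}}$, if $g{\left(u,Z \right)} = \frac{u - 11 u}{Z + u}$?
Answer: $\frac{4}{330625} \approx 1.2098 \cdot 10^{-5}$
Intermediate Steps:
$g{\left(u,Z \right)} = - \frac{10 u}{Z + u}$ ($g{\left(u,Z \right)} = \frac{\left(-10\right) u}{Z + u} = - \frac{10 u}{Z + u}$)
$\frac{1}{\left(275 + g{\left(-15,27 \right)}\right)^{2}} = \frac{1}{\left(275 - - \frac{150}{27 - 15}\right)^{2}} = \frac{1}{\left(275 - - \frac{150}{12}\right)^{2}} = \frac{1}{\left(275 - \left(-150\right) \frac{1}{12}\right)^{2}} = \frac{1}{\left(275 + \frac{25}{2}\right)^{2}} = \frac{1}{\left(\frac{575}{2}\right)^{2}} = \frac{1}{\frac{330625}{4}} = \frac{4}{330625}$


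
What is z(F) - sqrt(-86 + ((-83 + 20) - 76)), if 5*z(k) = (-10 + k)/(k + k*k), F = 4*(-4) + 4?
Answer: -1/30 - 15*I ≈ -0.033333 - 15.0*I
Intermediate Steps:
F = -12 (F = -16 + 4 = -12)
z(k) = (-10 + k)/(5*(k + k**2)) (z(k) = ((-10 + k)/(k + k*k))/5 = ((-10 + k)/(k + k**2))/5 = (-10 + k)/(5*(k + k**2)))
z(F) - sqrt(-86 + ((-83 + 20) - 76)) = (1/5)*(-10 - 12)/(-12*(1 - 12)) - sqrt(-86 + ((-83 + 20) - 76)) = (1/5)*(-1/12)*(-22)/(-11) - sqrt(-86 + (-63 - 76)) = (1/5)*(-1/12)*(-1/11)*(-22) - sqrt(-86 - 139) = -1/30 - sqrt(-225) = -1/30 - 15*I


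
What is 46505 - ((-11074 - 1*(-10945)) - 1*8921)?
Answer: 55555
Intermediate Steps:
46505 - ((-11074 - 1*(-10945)) - 1*8921) = 46505 - ((-11074 + 10945) - 8921) = 46505 - (-129 - 8921) = 46505 - 1*(-9050) = 46505 + 9050 = 55555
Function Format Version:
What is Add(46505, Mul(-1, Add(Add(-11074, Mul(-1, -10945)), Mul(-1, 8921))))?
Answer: 55555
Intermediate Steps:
Add(46505, Mul(-1, Add(Add(-11074, Mul(-1, -10945)), Mul(-1, 8921)))) = Add(46505, Mul(-1, Add(Add(-11074, 10945), -8921))) = Add(46505, Mul(-1, Add(-129, -8921))) = Add(46505, Mul(-1, -9050)) = Add(46505, 9050) = 55555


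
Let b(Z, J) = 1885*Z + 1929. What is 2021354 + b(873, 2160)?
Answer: 3668888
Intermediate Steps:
b(Z, J) = 1929 + 1885*Z
2021354 + b(873, 2160) = 2021354 + (1929 + 1885*873) = 2021354 + (1929 + 1645605) = 2021354 + 1647534 = 3668888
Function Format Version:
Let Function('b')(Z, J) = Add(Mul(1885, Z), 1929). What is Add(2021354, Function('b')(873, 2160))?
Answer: 3668888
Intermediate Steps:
Function('b')(Z, J) = Add(1929, Mul(1885, Z))
Add(2021354, Function('b')(873, 2160)) = Add(2021354, Add(1929, Mul(1885, 873))) = Add(2021354, Add(1929, 1645605)) = Add(2021354, 1647534) = 3668888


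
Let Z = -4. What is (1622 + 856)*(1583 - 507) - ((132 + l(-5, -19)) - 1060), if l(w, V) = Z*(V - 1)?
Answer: 2667176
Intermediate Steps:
l(w, V) = 4 - 4*V (l(w, V) = -4*(V - 1) = -4*(-1 + V) = 4 - 4*V)
(1622 + 856)*(1583 - 507) - ((132 + l(-5, -19)) - 1060) = (1622 + 856)*(1583 - 507) - ((132 + (4 - 4*(-19))) - 1060) = 2478*1076 - ((132 + (4 + 76)) - 1060) = 2666328 - ((132 + 80) - 1060) = 2666328 - (212 - 1060) = 2666328 - 1*(-848) = 2666328 + 848 = 2667176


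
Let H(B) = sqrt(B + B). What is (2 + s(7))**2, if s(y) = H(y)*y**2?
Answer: 33618 + 196*sqrt(14) ≈ 34351.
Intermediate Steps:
H(B) = sqrt(2)*sqrt(B) (H(B) = sqrt(2*B) = sqrt(2)*sqrt(B))
s(y) = sqrt(2)*y**(5/2) (s(y) = (sqrt(2)*sqrt(y))*y**2 = sqrt(2)*y**(5/2))
(2 + s(7))**2 = (2 + sqrt(2)*7**(5/2))**2 = (2 + sqrt(2)*(49*sqrt(7)))**2 = (2 + 49*sqrt(14))**2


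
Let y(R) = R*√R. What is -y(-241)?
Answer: 241*I*√241 ≈ 3741.3*I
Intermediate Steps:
y(R) = R^(3/2)
-y(-241) = -(-241)^(3/2) = -(-241)*I*√241 = 241*I*√241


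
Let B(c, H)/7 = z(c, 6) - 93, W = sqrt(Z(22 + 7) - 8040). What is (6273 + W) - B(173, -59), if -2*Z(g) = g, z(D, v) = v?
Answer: 6882 + I*sqrt(32218)/2 ≈ 6882.0 + 89.747*I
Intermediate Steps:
Z(g) = -g/2
W = I*sqrt(32218)/2 (W = sqrt(-(22 + 7)/2 - 8040) = sqrt(-1/2*29 - 8040) = sqrt(-29/2 - 8040) = sqrt(-16109/2) = I*sqrt(32218)/2 ≈ 89.747*I)
B(c, H) = -609 (B(c, H) = 7*(6 - 93) = 7*(-87) = -609)
(6273 + W) - B(173, -59) = (6273 + I*sqrt(32218)/2) - 1*(-609) = (6273 + I*sqrt(32218)/2) + 609 = 6882 + I*sqrt(32218)/2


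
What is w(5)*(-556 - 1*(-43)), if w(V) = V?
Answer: -2565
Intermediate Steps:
w(5)*(-556 - 1*(-43)) = 5*(-556 - 1*(-43)) = 5*(-556 + 43) = 5*(-513) = -2565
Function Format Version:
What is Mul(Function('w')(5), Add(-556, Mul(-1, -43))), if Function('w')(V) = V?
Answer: -2565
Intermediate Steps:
Mul(Function('w')(5), Add(-556, Mul(-1, -43))) = Mul(5, Add(-556, Mul(-1, -43))) = Mul(5, Add(-556, 43)) = Mul(5, -513) = -2565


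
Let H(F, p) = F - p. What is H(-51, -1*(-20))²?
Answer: 5041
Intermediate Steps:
H(-51, -1*(-20))² = (-51 - (-1)*(-20))² = (-51 - 1*20)² = (-51 - 20)² = (-71)² = 5041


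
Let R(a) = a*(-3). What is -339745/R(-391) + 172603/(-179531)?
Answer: -3599836642/12387639 ≈ -290.60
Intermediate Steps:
R(a) = -3*a
-339745/R(-391) + 172603/(-179531) = -339745/((-3*(-391))) + 172603/(-179531) = -339745/1173 + 172603*(-1/179531) = -339745*1/1173 - 172603/179531 = -19985/69 - 172603/179531 = -3599836642/12387639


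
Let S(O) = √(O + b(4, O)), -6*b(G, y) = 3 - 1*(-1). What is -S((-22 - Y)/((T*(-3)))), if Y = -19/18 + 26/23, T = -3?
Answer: -I*√534658/414 ≈ -1.7662*I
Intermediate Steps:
Y = 31/414 (Y = -19*1/18 + 26*(1/23) = -19/18 + 26/23 = 31/414 ≈ 0.074879)
b(G, y) = -⅔ (b(G, y) = -(3 - 1*(-1))/6 = -(3 + 1)/6 = -⅙*4 = -⅔)
S(O) = √(-⅔ + O) (S(O) = √(O - ⅔) = √(-⅔ + O))
-S((-22 - Y)/((T*(-3)))) = -√(-6 + 9*((-22 - 1*31/414)/((-3*(-3)))))/3 = -√(-6 + 9*((-22 - 31/414)/9))/3 = -√(-6 + 9*(-9139/414*⅑))/3 = -√(-6 + 9*(-9139/3726))/3 = -√(-6 - 9139/414)/3 = -√(-11623/414)/3 = -I*√534658/138/3 = -I*√534658/414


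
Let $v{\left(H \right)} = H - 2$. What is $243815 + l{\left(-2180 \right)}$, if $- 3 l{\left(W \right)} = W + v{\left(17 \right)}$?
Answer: $\frac{733610}{3} \approx 2.4454 \cdot 10^{5}$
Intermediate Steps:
$v{\left(H \right)} = -2 + H$ ($v{\left(H \right)} = H - 2 = -2 + H$)
$l{\left(W \right)} = -5 - \frac{W}{3}$ ($l{\left(W \right)} = - \frac{W + \left(-2 + 17\right)}{3} = - \frac{W + 15}{3} = - \frac{15 + W}{3} = -5 - \frac{W}{3}$)
$243815 + l{\left(-2180 \right)} = 243815 - - \frac{2165}{3} = 243815 + \left(-5 + \frac{2180}{3}\right) = 243815 + \frac{2165}{3} = \frac{733610}{3}$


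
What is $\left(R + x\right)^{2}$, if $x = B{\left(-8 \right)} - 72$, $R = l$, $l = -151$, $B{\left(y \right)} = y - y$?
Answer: $49729$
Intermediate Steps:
$B{\left(y \right)} = 0$
$R = -151$
$x = -72$ ($x = 0 - 72 = -72$)
$\left(R + x\right)^{2} = \left(-151 - 72\right)^{2} = \left(-223\right)^{2} = 49729$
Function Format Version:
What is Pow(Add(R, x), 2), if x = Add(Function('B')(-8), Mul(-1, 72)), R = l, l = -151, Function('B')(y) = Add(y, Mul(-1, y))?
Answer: 49729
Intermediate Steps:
Function('B')(y) = 0
R = -151
x = -72 (x = Add(0, Mul(-1, 72)) = Add(0, -72) = -72)
Pow(Add(R, x), 2) = Pow(Add(-151, -72), 2) = Pow(-223, 2) = 49729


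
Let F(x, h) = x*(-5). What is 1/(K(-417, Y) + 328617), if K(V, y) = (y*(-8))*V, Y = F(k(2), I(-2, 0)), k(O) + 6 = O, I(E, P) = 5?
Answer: 1/395337 ≈ 2.5295e-6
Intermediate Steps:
k(O) = -6 + O
F(x, h) = -5*x
Y = 20 (Y = -5*(-6 + 2) = -5*(-4) = 20)
K(V, y) = -8*V*y (K(V, y) = (-8*y)*V = -8*V*y)
1/(K(-417, Y) + 328617) = 1/(-8*(-417)*20 + 328617) = 1/(66720 + 328617) = 1/395337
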